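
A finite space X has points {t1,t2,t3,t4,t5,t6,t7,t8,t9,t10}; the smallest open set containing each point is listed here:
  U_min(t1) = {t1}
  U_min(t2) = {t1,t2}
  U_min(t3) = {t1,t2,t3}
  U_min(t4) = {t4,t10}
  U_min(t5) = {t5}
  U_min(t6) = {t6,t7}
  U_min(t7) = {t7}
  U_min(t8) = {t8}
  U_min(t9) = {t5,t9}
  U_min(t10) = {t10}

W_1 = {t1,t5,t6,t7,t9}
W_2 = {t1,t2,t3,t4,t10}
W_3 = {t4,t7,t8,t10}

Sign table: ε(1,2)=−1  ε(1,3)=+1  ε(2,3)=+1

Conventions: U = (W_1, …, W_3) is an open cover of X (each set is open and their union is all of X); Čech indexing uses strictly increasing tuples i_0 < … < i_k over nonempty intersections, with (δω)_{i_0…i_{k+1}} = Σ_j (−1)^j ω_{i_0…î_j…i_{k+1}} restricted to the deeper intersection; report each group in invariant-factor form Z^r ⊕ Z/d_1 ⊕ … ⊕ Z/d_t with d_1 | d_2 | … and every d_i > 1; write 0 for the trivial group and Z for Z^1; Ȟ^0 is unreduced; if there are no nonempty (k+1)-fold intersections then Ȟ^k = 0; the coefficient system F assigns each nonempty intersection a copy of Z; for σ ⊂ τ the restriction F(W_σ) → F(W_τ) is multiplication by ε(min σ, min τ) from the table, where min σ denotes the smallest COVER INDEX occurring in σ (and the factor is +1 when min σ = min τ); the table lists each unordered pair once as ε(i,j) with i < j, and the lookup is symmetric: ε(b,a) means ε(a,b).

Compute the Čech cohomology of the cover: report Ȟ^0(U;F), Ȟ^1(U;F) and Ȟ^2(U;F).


Ȟ^0 = 0, Ȟ^1 = Z/2, Ȟ^2 = 0

intersection data:
  W12={t1} W13={t7} W23={t4,t10}
C dims 3,3; δ0: rk 3, SNF 1^2·2
Ȟ^0 = (3 − 3) − 0 = 0, so Ȟ^0 ≅ 0
Ȟ^1 = (3 − 0) − 3 = 0 plus torsion [2], so Ȟ^1 ≅ Z/2
Ȟ^2 = (0 − 0) − 0 = 0, so Ȟ^2 ≅ 0


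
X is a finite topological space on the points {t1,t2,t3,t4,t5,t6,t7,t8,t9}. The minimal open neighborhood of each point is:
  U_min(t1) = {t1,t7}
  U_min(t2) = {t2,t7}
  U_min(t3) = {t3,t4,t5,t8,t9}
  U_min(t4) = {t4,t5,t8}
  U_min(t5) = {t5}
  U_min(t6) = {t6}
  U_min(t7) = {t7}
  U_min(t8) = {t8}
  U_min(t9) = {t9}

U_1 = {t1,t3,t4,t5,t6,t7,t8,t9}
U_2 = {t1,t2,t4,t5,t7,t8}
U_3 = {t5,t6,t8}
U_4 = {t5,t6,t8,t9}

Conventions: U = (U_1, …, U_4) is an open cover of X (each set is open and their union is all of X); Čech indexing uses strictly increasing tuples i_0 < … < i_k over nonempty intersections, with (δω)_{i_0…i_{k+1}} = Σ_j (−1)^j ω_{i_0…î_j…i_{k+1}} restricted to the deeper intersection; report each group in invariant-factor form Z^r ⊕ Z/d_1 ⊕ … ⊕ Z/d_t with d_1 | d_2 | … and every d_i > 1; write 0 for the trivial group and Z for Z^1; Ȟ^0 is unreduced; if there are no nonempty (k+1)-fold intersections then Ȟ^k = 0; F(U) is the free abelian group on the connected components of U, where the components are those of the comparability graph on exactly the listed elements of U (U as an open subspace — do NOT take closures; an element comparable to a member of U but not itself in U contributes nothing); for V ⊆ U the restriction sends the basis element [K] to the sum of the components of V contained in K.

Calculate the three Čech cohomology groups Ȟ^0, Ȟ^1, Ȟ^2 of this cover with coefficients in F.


nerve simplices:
  U12={t1,t4,t5,t7,t8} U13={t5,t6,t8} U14={t5,t6,t8,t9} U23={t5,t8} U24={t5,t8} U34={t5,t6,t8}
  U123={t5,t8} U124={t5,t8} U134={t5,t6,t8} U234={t5,t8}
  U1234={t5,t8}
components per intersection:
  U1: {t1,t7} {t3,t4,t5,t8,t9} {t6}
  U2: {t1,t2,t7} {t4,t5,t8}
  U3: {t5} {t6} {t8}
  U4: {t5} {t6} {t8} {t9}
  U12: {t1,t7} {t4,t5,t8}
  U13: {t5} {t6} {t8}
  U14: {t5} {t6} {t8} {t9}
  U23: {t5} {t8}
  U24: {t5} {t8}
  U34: {t5} {t6} {t8}
  U123: {t5} {t8}
  U124: {t5} {t8}
  U134: {t5} {t6} {t8}
  U234: {t5} {t8}
  U1234: {t5} {t8}
C dims 12,16,9,2; δ0: rk 9, SNF 1^9; δ1: rk 7, SNF 1^7; δ2: rk 2, SNF 1^2
degree 0: 12−9−0 = 3 → Ȟ^0 ≅ Z^3
degree 1: 16−7−9 = 0 → Ȟ^1 ≅ 0
degree 2: 9−2−7 = 0 → Ȟ^2 ≅ 0

Ȟ^0 = Z^3, Ȟ^1 = 0 and Ȟ^2 = 0


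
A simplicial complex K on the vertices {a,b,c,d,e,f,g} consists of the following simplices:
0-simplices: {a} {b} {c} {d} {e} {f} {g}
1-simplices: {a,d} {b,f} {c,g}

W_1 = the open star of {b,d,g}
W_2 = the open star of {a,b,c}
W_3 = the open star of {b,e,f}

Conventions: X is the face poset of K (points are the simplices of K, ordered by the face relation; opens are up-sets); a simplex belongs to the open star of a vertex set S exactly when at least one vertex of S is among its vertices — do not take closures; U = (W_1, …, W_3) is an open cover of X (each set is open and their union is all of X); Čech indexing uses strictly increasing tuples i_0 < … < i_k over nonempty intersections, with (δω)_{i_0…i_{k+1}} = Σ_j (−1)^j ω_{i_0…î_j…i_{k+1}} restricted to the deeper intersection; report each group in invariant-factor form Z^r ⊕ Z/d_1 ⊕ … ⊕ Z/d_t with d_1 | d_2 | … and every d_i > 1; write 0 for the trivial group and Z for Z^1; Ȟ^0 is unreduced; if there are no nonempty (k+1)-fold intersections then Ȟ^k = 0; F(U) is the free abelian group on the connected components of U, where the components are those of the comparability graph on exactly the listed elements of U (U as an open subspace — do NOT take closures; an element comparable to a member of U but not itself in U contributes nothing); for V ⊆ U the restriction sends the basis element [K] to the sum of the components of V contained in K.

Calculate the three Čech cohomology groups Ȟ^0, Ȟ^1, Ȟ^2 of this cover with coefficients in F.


nonempty overlaps:
  W1={{b},{d},{g},{a,d},{b,f},{c,g}} W2={{a},{b},{c},{a,d},{b,f},{c,g}} W3={{b},{e},{f},{b,f}}
  W12={{b},{a,d},{b,f},{c,g}} W13={{b},{b,f}} W23={{b},{b,f}}
  W123={{b},{b,f}}
components per intersection:
  W1: {{b},{b,f}} {{d},{a,d}} {{g},{c,g}}
  W2: {{a},{a,d}} {{b},{b,f}} {{c},{c,g}}
  W3: {{b},{f},{b,f}} {{e}}
  W12: {{b},{b,f}} {{a,d}} {{c,g}}
  W13: {{b},{b,f}}
  W23: {{b},{b,f}}
  W123: {{b},{b,f}}
C dims 8,5,1; δ0: rk 4, SNF 1^4; δ1: rk 1, SNF 1^1
degree 0: 8−4−0 = 4 → Ȟ^0 ≅ Z^4
degree 1: 5−1−4 = 0 → Ȟ^1 ≅ 0
degree 2: 1−0−1 = 0 → Ȟ^2 ≅ 0

Ȟ^0 ≅ Z^4,  Ȟ^1 ≅ 0,  Ȟ^2 ≅ 0


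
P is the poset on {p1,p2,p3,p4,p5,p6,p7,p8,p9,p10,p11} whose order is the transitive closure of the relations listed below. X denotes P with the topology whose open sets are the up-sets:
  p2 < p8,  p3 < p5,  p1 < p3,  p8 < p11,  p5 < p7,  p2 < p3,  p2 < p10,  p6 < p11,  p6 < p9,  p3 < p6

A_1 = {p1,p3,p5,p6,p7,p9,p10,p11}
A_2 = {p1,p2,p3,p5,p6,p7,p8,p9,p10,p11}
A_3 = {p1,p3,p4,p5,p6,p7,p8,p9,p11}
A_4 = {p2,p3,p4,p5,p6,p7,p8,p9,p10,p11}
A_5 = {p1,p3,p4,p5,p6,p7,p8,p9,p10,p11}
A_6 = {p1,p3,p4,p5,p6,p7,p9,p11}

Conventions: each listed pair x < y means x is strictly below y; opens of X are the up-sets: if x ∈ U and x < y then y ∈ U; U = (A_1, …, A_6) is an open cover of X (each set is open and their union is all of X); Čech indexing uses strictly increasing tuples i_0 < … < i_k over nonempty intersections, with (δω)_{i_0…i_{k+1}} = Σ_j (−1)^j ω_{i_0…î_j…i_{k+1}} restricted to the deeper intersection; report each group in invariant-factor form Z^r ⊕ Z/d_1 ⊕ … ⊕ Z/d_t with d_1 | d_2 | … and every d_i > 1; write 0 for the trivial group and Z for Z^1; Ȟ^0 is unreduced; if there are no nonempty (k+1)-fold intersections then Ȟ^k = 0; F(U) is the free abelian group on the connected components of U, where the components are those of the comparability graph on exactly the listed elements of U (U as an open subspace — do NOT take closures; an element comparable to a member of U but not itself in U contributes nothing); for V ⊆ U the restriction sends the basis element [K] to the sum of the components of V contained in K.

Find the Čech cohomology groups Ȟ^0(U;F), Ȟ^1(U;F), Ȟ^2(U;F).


Ȟ^0 ≅ Z^2, Ȟ^1 ≅ 0, Ȟ^2 ≅ 0

nonempty overlaps:
  A12={p1,p3,p5,p6,p7,p9,p10,p11} A13={p1,p3,p5,p6,p7,p9,p11} A14={p3,p5,p6,p7,p9,p10,p11} A15={p1,p3,p5,p6,p7,p9,p10,p11} A16={p1,p3,p5,p6,p7,p9,p11} A23={p1,p3,p5,p6,p7,p8,p9,p11} A24={p2,p3,p5,p6,p7,p8,p9,p10,p11} A25={p1,p3,p5,p6,p7,p8,p9,p10,p11} A26={p1,p3,p5,p6,p7,p9,p11} A34={p3,p4,p5,p6,p7,p8,p9,p11} A35={p1,p3,p4,p5,p6,p7,p8,p9,p11} A36={p1,p3,p4,p5,p6,p7,p9,p11} A45={p3,p4,p5,p6,p7,p8,p9,p10,p11} A46={p3,p4,p5,p6,p7,p9,p11} A56={p1,p3,p4,p5,p6,p7,p9,p11}
  A123={p1,p3,p5,p6,p7,p9,p11} A124={p3,p5,p6,p7,p9,p10,p11} A125={p1,p3,p5,p6,p7,p9,p10,p11} A126={p1,p3,p5,p6,p7,p9,p11} A134={p3,p5,p6,p7,p9,p11} A135={p1,p3,p5,p6,p7,p9,p11} A136={p1,p3,p5,p6,p7,p9,p11} A145={p3,p5,p6,p7,p9,p10,p11} A146={p3,p5,p6,p7,p9,p11} A156={p1,p3,p5,p6,p7,p9,p11} A234={p3,p5,p6,p7,p8,p9,p11} A235={p1,p3,p5,p6,p7,p8,p9,p11} A236={p1,p3,p5,p6,p7,p9,p11} A245={p3,p5,p6,p7,p8,p9,p10,p11} A246={p3,p5,p6,p7,p9,p11} A256={p1,p3,p5,p6,p7,p9,p11} A345={p3,p4,p5,p6,p7,p8,p9,p11} A346={p3,p4,p5,p6,p7,p9,p11} A356={p1,p3,p4,p5,p6,p7,p9,p11} A456={p3,p4,p5,p6,p7,p9,p11}
  A1234={p3,p5,p6,p7,p9,p11} A1235={p1,p3,p5,p6,p7,p9,p11} A1236={p1,p3,p5,p6,p7,p9,p11} A1245={p3,p5,p6,p7,p9,p10,p11} A1246={p3,p5,p6,p7,p9,p11} A1256={p1,p3,p5,p6,p7,p9,p11} A1345={p3,p5,p6,p7,p9,p11} A1346={p3,p5,p6,p7,p9,p11} A1356={p1,p3,p5,p6,p7,p9,p11} A1456={p3,p5,p6,p7,p9,p11} A2345={p3,p5,p6,p7,p8,p9,p11} A2346={p3,p5,p6,p7,p9,p11} A2356={p1,p3,p5,p6,p7,p9,p11} A2456={p3,p5,p6,p7,p9,p11} A3456={p3,p4,p5,p6,p7,p9,p11}
  A12345={p3,p5,p6,p7,p9,p11} A12346={p3,p5,p6,p7,p9,p11} A12356={p1,p3,p5,p6,p7,p9,p11} A12456={p3,p5,p6,p7,p9,p11} A13456={p3,p5,p6,p7,p9,p11} A23456={p3,p5,p6,p7,p9,p11}
  A123456={p3,p5,p6,p7,p9,p11}
components per intersection:
  A1: {p1,p3,p5,p6,p7,p9,p11} {p10}
  A2: {p1,p2,p3,p5,p6,p7,p8,p9,p10,p11}
  A3: {p1,p3,p5,p6,p7,p8,p9,p11} {p4}
  A4: {p2,p3,p5,p6,p7,p8,p9,p10,p11} {p4}
  A5: {p1,p3,p5,p6,p7,p8,p9,p11} {p4} {p10}
  A6: {p1,p3,p5,p6,p7,p9,p11} {p4}
  A12: {p1,p3,p5,p6,p7,p9,p11} {p10}
  A13: {p1,p3,p5,p6,p7,p9,p11}
  A14: {p3,p5,p6,p7,p9,p11} {p10}
  A15: {p1,p3,p5,p6,p7,p9,p11} {p10}
  A16: {p1,p3,p5,p6,p7,p9,p11}
  A23: {p1,p3,p5,p6,p7,p8,p9,p11}
  A24: {p2,p3,p5,p6,p7,p8,p9,p10,p11}
  A25: {p1,p3,p5,p6,p7,p8,p9,p11} {p10}
  A26: {p1,p3,p5,p6,p7,p9,p11}
  A34: {p3,p5,p6,p7,p8,p9,p11} {p4}
  A35: {p1,p3,p5,p6,p7,p8,p9,p11} {p4}
  A36: {p1,p3,p5,p6,p7,p9,p11} {p4}
  A45: {p3,p5,p6,p7,p8,p9,p11} {p4} {p10}
  A46: {p3,p5,p6,p7,p9,p11} {p4}
  A56: {p1,p3,p5,p6,p7,p9,p11} {p4}
  A123: {p1,p3,p5,p6,p7,p9,p11}
  A124: {p3,p5,p6,p7,p9,p11} {p10}
  A125: {p1,p3,p5,p6,p7,p9,p11} {p10}
  A126: {p1,p3,p5,p6,p7,p9,p11}
  A134: {p3,p5,p6,p7,p9,p11}
  A135: {p1,p3,p5,p6,p7,p9,p11}
  A136: {p1,p3,p5,p6,p7,p9,p11}
  A145: {p3,p5,p6,p7,p9,p11} {p10}
  A146: {p3,p5,p6,p7,p9,p11}
  A156: {p1,p3,p5,p6,p7,p9,p11}
  A234: {p3,p5,p6,p7,p8,p9,p11}
  A235: {p1,p3,p5,p6,p7,p8,p9,p11}
  A236: {p1,p3,p5,p6,p7,p9,p11}
  A245: {p3,p5,p6,p7,p8,p9,p11} {p10}
  A246: {p3,p5,p6,p7,p9,p11}
  A256: {p1,p3,p5,p6,p7,p9,p11}
  A345: {p3,p5,p6,p7,p8,p9,p11} {p4}
  A346: {p3,p5,p6,p7,p9,p11} {p4}
  A356: {p1,p3,p5,p6,p7,p9,p11} {p4}
  A456: {p3,p5,p6,p7,p9,p11} {p4}
  A1234: {p3,p5,p6,p7,p9,p11}
  A1235: {p1,p3,p5,p6,p7,p9,p11}
  A1236: {p1,p3,p5,p6,p7,p9,p11}
  A1245: {p3,p5,p6,p7,p9,p11} {p10}
  A1246: {p3,p5,p6,p7,p9,p11}
  A1256: {p1,p3,p5,p6,p7,p9,p11}
  A1345: {p3,p5,p6,p7,p9,p11}
  A1346: {p3,p5,p6,p7,p9,p11}
  A1356: {p1,p3,p5,p6,p7,p9,p11}
  A1456: {p3,p5,p6,p7,p9,p11}
  A2345: {p3,p5,p6,p7,p8,p9,p11}
  A2346: {p3,p5,p6,p7,p9,p11}
  A2356: {p1,p3,p5,p6,p7,p9,p11}
  A2456: {p3,p5,p6,p7,p9,p11}
  A3456: {p3,p5,p6,p7,p9,p11} {p4}
  A12345: {p3,p5,p6,p7,p9,p11}
  A12346: {p3,p5,p6,p7,p9,p11}
  A12356: {p1,p3,p5,p6,p7,p9,p11}
  A12456: {p3,p5,p6,p7,p9,p11}
  A13456: {p3,p5,p6,p7,p9,p11}
  A23456: {p3,p5,p6,p7,p9,p11}
  A123456: {p3,p5,p6,p7,p9,p11}
C dims 12,26,28,17; δ0: rk 10, SNF 1^10; δ1: rk 16, SNF 1^16; δ2: rk 12, SNF 1^12
degree 0: 12−10−0 = 2 → Ȟ^0 ≅ Z^2
degree 1: 26−16−10 = 0 → Ȟ^1 ≅ 0
degree 2: 28−12−16 = 0 → Ȟ^2 ≅ 0


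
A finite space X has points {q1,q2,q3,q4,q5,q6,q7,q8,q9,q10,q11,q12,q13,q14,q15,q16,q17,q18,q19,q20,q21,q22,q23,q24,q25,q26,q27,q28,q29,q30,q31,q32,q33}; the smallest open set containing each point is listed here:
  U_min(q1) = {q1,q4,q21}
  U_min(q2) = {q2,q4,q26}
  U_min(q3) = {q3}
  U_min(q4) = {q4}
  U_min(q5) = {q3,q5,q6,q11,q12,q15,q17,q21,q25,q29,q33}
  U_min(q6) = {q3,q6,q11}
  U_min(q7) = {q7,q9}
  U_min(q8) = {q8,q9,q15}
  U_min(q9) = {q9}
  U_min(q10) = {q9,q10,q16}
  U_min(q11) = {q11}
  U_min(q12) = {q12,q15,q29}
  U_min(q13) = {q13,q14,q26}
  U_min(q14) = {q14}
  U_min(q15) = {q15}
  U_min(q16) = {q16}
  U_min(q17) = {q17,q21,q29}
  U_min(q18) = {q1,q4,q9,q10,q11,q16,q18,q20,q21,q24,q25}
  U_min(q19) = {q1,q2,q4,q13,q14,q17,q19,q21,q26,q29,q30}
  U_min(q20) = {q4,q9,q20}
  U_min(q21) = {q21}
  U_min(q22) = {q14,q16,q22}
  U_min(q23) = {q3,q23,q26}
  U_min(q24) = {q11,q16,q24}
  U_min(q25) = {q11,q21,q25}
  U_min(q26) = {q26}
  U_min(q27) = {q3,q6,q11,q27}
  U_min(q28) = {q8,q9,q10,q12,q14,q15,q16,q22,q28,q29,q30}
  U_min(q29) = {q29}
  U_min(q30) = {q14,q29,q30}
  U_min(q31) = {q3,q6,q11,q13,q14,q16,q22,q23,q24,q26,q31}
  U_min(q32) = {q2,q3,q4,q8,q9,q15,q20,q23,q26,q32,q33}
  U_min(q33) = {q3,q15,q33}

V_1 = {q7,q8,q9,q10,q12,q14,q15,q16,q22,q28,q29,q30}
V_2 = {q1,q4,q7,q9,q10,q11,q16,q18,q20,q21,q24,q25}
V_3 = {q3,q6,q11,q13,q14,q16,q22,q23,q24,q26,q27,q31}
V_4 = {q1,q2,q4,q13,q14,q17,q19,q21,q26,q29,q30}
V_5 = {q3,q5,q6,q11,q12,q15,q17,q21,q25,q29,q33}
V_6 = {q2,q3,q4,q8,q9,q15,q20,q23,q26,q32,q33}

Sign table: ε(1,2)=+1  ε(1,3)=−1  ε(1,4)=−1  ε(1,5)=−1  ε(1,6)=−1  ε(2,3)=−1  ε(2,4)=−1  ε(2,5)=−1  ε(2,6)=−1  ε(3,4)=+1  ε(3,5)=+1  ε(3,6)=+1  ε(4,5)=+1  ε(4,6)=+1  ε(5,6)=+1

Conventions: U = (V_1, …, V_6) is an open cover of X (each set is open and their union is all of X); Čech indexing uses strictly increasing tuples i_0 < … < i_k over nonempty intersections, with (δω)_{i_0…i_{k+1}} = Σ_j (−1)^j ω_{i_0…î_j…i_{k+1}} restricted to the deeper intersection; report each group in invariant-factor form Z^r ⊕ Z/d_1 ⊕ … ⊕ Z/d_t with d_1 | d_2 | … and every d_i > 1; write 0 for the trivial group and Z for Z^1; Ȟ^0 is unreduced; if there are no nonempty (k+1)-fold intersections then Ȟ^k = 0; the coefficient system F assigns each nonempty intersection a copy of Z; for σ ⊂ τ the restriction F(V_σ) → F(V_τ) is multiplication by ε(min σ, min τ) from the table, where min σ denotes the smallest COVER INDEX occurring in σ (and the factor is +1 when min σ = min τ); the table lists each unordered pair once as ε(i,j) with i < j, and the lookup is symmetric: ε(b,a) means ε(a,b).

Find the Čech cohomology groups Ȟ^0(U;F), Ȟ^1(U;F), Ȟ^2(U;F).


Ȟ^0 ≅ Z, Ȟ^1 ≅ 0, Ȟ^2 ≅ Z/2

nerve simplices:
  V12={q7,q9,q10,q16} V13={q14,q16,q22} V14={q14,q29,q30} V15={q12,q15,q29} V16={q8,q9,q15} V23={q11,q16,q24} V24={q1,q4,q21} V25={q11,q21,q25} V26={q4,q9,q20} V34={q13,q14,q26} V35={q3,q6,q11} V36={q3,q23,q26} V45={q17,q21,q29} V46={q2,q4,q26} V56={q3,q15,q33}
  V123={q16} V126={q9} V134={q14} V145={q29} V156={q15} V235={q11} V245={q21} V246={q4} V346={q26} V356={q3}
C dims 6,15,10; δ0: rk 5, SNF 1^5; δ1: rk 10, SNF 1^9·2
degree 0: 6−5−0 = 1 → Ȟ^0 ≅ Z
degree 1: 15−10−5 = 0 → Ȟ^1 ≅ 0
degree 2: 10−0−10 = 0 plus torsion [2] → Ȟ^2 ≅ Z/2


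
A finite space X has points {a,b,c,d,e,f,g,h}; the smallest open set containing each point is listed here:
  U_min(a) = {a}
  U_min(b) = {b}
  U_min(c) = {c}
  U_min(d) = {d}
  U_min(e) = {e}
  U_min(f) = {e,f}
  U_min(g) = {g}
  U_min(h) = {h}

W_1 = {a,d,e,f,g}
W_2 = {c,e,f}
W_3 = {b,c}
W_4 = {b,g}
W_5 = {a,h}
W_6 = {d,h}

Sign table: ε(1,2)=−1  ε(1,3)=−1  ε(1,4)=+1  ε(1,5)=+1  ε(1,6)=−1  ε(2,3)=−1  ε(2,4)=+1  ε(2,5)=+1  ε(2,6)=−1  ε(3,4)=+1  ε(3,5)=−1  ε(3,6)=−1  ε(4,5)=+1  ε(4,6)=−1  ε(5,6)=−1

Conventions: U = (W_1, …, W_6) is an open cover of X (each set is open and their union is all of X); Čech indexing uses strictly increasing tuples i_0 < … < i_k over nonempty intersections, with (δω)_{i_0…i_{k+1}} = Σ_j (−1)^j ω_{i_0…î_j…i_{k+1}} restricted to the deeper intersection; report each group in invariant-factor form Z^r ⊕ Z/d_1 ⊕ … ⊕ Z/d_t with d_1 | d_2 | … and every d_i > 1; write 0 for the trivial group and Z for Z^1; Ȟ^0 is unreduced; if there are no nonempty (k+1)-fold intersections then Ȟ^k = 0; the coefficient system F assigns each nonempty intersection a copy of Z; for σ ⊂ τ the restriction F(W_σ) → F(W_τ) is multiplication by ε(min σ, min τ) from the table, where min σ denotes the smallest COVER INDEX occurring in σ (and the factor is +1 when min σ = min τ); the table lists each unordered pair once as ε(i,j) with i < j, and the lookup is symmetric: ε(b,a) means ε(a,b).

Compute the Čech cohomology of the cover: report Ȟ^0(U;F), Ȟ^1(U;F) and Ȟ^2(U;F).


nerve of the cover:
  W12={e,f} W14={g} W15={a} W16={d} W23={c} W34={b} W56={h}
C dims 6,7; δ0: rk 5, SNF 1^5
Ȟ^0 = (6 − 5) − 0 = 1, so Ȟ^0 ≅ Z
Ȟ^1 = (7 − 0) − 5 = 2, so Ȟ^1 ≅ Z^2
Ȟ^2 = (0 − 0) − 0 = 0, so Ȟ^2 ≅ 0

Ȟ^0 ≅ Z, Ȟ^1 ≅ Z^2 and Ȟ^2 ≅ 0


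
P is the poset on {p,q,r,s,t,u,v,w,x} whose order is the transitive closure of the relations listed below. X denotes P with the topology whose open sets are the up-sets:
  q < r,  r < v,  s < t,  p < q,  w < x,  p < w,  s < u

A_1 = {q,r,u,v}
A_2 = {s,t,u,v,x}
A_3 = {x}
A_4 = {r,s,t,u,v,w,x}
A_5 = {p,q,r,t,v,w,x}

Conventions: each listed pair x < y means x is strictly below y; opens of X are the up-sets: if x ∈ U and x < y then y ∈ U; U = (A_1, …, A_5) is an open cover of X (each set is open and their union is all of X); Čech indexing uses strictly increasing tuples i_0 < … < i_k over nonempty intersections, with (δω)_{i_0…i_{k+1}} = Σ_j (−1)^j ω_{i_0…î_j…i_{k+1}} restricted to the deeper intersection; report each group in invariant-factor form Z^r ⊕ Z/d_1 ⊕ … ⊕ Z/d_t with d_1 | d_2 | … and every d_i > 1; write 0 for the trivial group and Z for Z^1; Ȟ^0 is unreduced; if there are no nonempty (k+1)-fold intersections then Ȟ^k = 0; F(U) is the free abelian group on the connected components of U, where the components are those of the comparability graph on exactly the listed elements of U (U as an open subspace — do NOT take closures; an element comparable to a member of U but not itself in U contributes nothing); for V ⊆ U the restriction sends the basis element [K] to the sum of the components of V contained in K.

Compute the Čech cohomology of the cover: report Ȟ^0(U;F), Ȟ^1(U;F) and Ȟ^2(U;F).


cover nerve:
  A12={u,v} A14={r,u,v} A15={q,r,v} A23={x} A24={s,t,u,v,x} A25={t,v,x} A34={x} A35={x} A45={r,t,v,w,x}
  A124={u,v} A125={v} A145={r,v} A234={x} A235={x} A245={t,v,x} A345={x}
  A1245={v} A2345={x}
components per intersection:
  A1: {q,r,v} {u}
  A2: {s,t,u} {v} {x}
  A3: {x}
  A4: {r,v} {s,t,u} {w,x}
  A5: {p,q,r,v,w,x} {t}
  A12: {u} {v}
  A14: {r,v} {u}
  A15: {q,r,v}
  A23: {x}
  A24: {s,t,u} {v} {x}
  A25: {t} {v} {x}
  A34: {x}
  A35: {x}
  A45: {r,v} {t} {w,x}
  A124: {u} {v}
  A125: {v}
  A145: {r,v}
  A234: {x}
  A235: {x}
  A245: {t} {v} {x}
  A345: {x}
  A1245: {v}
  A2345: {x}
C dims 11,17,10,2; δ0: rk 9, SNF 1^9; δ1: rk 8, SNF 1^8; δ2: rk 2, SNF 1^2
Ȟ^0: (11−9)−0=2 ⇒ Z^2
Ȟ^1: (17−8)−9=0 ⇒ 0
Ȟ^2: (10−2)−8=0 ⇒ 0

Ȟ^0 ≅ Z^2,  Ȟ^1 ≅ 0,  Ȟ^2 ≅ 0


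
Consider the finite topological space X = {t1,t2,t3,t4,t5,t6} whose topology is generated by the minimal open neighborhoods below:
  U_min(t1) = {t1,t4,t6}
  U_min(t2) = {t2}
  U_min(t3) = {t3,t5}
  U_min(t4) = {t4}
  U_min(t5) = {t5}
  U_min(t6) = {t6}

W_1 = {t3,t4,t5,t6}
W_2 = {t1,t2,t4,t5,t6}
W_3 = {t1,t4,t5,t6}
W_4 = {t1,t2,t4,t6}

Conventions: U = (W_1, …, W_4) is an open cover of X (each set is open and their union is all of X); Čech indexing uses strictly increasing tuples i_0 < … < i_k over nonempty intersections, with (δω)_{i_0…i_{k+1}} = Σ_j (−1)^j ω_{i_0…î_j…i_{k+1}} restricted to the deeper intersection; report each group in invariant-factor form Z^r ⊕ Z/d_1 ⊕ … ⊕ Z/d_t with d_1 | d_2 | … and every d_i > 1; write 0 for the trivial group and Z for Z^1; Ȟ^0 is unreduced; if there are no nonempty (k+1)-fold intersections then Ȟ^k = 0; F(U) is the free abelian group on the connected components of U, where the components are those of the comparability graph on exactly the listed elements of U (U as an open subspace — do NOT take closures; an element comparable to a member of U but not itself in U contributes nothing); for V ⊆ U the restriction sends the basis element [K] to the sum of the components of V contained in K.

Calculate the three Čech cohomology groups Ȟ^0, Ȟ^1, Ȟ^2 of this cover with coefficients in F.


Ȟ^0 ≅ Z^3; Ȟ^1 ≅ 0; Ȟ^2 ≅ 0

nonempty intersections:
  W12={t4,t5,t6} W13={t4,t5,t6} W14={t4,t6} W23={t1,t4,t5,t6} W24={t1,t2,t4,t6} W34={t1,t4,t6}
  W123={t4,t5,t6} W124={t4,t6} W134={t4,t6} W234={t1,t4,t6}
  W1234={t4,t6}
components per intersection:
  W1: {t3,t5} {t4} {t6}
  W2: {t1,t4,t6} {t2} {t5}
  W3: {t1,t4,t6} {t5}
  W4: {t1,t4,t6} {t2}
  W12: {t4} {t5} {t6}
  W13: {t4} {t5} {t6}
  W14: {t4} {t6}
  W23: {t1,t4,t6} {t5}
  W24: {t1,t4,t6} {t2}
  W34: {t1,t4,t6}
  W123: {t4} {t5} {t6}
  W124: {t4} {t6}
  W134: {t4} {t6}
  W234: {t1,t4,t6}
  W1234: {t4} {t6}
C dims 10,13,8,2; δ0: rk 7, SNF 1^7; δ1: rk 6, SNF 1^6; δ2: rk 2, SNF 1^2
Ȟ^0: (10−7)−0=3 ⇒ Z^3
Ȟ^1: (13−6)−7=0 ⇒ 0
Ȟ^2: (8−2)−6=0 ⇒ 0


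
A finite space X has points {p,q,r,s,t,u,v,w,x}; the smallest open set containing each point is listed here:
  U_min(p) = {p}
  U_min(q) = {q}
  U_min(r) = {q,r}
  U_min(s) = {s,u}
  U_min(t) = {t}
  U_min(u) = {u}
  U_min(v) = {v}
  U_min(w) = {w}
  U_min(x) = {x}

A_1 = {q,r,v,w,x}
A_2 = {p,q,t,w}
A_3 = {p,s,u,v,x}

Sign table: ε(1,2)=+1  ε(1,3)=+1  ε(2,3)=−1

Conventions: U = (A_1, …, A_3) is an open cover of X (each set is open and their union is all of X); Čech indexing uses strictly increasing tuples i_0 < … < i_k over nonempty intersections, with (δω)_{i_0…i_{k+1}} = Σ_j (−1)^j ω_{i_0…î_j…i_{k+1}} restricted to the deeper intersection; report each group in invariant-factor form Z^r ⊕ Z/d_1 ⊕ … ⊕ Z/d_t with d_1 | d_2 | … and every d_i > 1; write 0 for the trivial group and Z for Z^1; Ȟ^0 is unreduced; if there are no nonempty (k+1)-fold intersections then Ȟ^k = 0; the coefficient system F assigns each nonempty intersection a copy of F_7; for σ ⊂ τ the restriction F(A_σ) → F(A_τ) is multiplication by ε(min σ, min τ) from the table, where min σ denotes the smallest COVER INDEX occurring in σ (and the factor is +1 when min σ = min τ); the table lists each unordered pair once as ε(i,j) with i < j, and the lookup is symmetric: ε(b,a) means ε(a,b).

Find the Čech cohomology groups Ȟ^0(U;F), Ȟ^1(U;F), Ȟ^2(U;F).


Ȟ^0 = 0, Ȟ^1 = 0, Ȟ^2 = 0

nonempty intersections:
  A12={q,w} A13={v,x} A23={p}
C dims 3,3; δ0: rk_F7 3
Ȟ^0: (3−3)−0=0 ⇒ 0
Ȟ^1: (3−0)−3=0 ⇒ 0
Ȟ^2: (0−0)−0=0 ⇒ 0


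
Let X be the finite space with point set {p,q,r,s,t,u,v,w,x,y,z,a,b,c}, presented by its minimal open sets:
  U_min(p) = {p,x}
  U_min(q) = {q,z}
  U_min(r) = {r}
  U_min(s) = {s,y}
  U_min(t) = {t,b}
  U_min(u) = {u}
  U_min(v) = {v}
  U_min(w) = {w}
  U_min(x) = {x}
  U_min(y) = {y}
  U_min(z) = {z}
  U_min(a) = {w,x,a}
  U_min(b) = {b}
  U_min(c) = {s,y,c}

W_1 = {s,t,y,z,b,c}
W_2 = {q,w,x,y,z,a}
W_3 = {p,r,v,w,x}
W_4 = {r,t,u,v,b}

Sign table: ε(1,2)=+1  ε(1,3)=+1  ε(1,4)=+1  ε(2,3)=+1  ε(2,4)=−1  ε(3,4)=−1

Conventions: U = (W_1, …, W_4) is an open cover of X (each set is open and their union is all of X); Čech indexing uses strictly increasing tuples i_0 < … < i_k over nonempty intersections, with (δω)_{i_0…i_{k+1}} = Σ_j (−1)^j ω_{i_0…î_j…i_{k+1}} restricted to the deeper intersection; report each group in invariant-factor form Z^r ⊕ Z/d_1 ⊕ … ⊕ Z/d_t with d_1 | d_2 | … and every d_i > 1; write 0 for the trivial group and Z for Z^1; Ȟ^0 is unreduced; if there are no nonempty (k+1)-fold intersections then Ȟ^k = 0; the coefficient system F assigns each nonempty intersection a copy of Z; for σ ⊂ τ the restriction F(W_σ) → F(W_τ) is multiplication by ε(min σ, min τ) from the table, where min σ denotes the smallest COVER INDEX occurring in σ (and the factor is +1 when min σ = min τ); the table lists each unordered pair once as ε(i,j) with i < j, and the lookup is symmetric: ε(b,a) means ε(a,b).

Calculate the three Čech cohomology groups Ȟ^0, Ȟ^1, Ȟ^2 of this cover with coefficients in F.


Ȟ^0 ≅ 0,  Ȟ^1 ≅ Z/2,  Ȟ^2 ≅ 0

nerve of the cover:
  W12={y,z} W14={t,b} W23={w,x} W34={r,v}
C dims 4,4; δ0: rk 4, SNF 1^3·2
Ȟ^0 = (4 − 4) − 0 = 0, so Ȟ^0 ≅ 0
Ȟ^1 = (4 − 0) − 4 = 0 plus torsion [2], so Ȟ^1 ≅ Z/2
Ȟ^2 = (0 − 0) − 0 = 0, so Ȟ^2 ≅ 0


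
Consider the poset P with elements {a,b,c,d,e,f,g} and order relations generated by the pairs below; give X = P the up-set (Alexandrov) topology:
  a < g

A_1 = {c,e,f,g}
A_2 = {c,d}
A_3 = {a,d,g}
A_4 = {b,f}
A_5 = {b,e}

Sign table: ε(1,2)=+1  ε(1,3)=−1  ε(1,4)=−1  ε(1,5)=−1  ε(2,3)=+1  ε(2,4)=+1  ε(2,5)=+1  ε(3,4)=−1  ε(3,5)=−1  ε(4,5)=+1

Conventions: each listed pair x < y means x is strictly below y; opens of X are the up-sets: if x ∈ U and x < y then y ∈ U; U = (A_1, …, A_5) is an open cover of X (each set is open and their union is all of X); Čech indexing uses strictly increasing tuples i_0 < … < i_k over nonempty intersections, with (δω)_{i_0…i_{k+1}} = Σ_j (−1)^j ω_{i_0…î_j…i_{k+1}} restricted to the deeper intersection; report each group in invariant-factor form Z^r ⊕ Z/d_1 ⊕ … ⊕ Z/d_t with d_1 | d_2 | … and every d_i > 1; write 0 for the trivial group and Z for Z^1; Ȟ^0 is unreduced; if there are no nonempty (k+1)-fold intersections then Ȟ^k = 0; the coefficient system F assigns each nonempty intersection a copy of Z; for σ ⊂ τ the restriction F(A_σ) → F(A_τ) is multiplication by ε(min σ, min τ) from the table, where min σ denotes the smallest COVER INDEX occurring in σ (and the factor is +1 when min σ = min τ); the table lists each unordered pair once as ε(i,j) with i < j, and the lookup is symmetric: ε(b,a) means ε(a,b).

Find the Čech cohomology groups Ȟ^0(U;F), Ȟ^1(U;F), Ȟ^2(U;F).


nonempty overlaps:
  A12={c} A13={g} A14={f} A15={e} A23={d} A45={b}
C dims 5,6; δ0: rk 5, SNF 1^4·2
degree 0: 5−5−0 = 0 → Ȟ^0 ≅ 0
degree 1: 6−0−5 = 1 plus torsion [2] → Ȟ^1 ≅ Z ⊕ Z/2
degree 2: 0−0−0 = 0 → Ȟ^2 ≅ 0

Ȟ^0 ≅ 0; Ȟ^1 ≅ Z ⊕ Z/2; Ȟ^2 ≅ 0


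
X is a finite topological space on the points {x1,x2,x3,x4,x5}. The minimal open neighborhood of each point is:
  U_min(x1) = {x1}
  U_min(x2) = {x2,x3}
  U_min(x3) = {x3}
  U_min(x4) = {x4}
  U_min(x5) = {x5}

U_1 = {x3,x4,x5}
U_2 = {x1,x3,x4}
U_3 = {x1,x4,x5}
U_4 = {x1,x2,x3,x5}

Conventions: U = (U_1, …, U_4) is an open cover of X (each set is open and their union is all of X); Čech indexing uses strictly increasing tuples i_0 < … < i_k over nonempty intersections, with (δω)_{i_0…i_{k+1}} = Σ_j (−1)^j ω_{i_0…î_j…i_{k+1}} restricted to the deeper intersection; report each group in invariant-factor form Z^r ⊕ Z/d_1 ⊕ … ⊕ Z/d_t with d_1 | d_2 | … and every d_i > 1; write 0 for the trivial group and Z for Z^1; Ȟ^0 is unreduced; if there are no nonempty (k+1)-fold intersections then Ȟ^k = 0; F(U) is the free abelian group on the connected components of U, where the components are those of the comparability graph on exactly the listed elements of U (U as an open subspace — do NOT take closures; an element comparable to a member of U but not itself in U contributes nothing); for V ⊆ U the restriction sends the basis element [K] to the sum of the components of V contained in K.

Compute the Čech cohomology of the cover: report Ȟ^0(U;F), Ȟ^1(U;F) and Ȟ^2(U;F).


intersection data:
  U12={x3,x4} U13={x4,x5} U14={x3,x5} U23={x1,x4} U24={x1,x3} U34={x1,x5}
  U123={x4} U124={x3} U134={x5} U234={x1}
components per intersection:
  U1: {x3} {x4} {x5}
  U2: {x1} {x3} {x4}
  U3: {x1} {x4} {x5}
  U4: {x1} {x2,x3} {x5}
  U12: {x3} {x4}
  U13: {x4} {x5}
  U14: {x3} {x5}
  U23: {x1} {x4}
  U24: {x1} {x3}
  U34: {x1} {x5}
  U123: {x4}
  U124: {x3}
  U134: {x5}
  U234: {x1}
C dims 12,12,4; δ0: rk 8, SNF 1^8; δ1: rk 4, SNF 1^4
Ȟ^0 = (12 − 8) − 0 = 4, so Ȟ^0 ≅ Z^4
Ȟ^1 = (12 − 4) − 8 = 0, so Ȟ^1 ≅ 0
Ȟ^2 = (4 − 0) − 4 = 0, so Ȟ^2 ≅ 0

Ȟ^0 = Z^4, Ȟ^1 = 0, Ȟ^2 = 0


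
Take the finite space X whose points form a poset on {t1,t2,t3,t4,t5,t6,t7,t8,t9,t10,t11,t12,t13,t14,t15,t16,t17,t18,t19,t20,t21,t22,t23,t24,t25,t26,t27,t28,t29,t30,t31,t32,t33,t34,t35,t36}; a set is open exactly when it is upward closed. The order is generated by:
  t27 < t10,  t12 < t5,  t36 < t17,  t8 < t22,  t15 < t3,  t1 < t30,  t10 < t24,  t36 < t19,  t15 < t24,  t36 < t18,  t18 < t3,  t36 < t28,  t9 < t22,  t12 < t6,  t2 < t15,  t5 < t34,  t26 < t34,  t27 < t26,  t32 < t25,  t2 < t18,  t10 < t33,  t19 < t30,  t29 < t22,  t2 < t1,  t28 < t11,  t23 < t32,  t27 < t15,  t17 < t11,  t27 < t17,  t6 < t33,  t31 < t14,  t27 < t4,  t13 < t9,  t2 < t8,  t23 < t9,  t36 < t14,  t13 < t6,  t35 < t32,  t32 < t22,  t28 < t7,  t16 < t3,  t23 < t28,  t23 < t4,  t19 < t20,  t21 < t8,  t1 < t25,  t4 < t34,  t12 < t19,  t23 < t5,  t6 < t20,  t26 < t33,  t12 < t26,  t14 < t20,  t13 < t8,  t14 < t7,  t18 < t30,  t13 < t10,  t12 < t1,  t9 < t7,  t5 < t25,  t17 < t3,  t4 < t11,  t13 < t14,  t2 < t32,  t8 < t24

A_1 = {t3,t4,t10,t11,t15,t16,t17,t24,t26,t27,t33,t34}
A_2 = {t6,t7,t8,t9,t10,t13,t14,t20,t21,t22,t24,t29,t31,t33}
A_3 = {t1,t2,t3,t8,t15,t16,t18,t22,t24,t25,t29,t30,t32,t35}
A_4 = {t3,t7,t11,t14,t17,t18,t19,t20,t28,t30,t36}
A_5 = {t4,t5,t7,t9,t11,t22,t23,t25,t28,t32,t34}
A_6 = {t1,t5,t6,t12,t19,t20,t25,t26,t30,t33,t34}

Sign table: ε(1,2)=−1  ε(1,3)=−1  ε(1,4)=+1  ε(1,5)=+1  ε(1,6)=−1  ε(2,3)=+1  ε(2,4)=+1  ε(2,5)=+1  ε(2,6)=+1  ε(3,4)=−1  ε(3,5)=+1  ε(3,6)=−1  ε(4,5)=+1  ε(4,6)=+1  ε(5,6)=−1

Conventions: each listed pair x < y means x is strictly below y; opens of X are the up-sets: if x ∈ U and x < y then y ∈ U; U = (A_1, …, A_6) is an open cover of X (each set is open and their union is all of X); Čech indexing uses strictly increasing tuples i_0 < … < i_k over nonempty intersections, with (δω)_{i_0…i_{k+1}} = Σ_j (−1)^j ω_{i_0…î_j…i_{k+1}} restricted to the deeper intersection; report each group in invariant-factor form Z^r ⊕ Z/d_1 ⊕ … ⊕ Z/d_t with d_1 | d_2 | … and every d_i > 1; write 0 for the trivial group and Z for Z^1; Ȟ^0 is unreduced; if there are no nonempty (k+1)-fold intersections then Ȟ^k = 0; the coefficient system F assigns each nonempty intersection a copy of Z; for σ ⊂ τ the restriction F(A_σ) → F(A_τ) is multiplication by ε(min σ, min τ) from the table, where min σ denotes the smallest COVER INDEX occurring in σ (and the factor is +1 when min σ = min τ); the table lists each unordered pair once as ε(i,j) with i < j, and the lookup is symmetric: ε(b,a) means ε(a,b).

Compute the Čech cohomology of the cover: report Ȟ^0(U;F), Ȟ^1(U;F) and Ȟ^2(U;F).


nerve simplices:
  A12={t10,t24,t33} A13={t3,t15,t16,t24} A14={t3,t11,t17} A15={t4,t11,t34} A16={t26,t33,t34} A23={t8,t22,t24,t29} A24={t7,t14,t20} A25={t7,t9,t22} A26={t6,t20,t33} A34={t3,t18,t30} A35={t22,t25,t32} A36={t1,t25,t30} A45={t7,t11,t28} A46={t19,t20,t30} A56={t5,t25,t34}
  A123={t24} A126={t33} A134={t3} A145={t11} A156={t34} A235={t22} A245={t7} A246={t20} A346={t30} A356={t25}
C dims 6,15,10; δ0: rk 6, SNF 1^5·2; δ1: rk 9, SNF 1^9
degree 0: 6−6−0 = 0 → Ȟ^0 ≅ 0
degree 1: 15−9−6 = 0 plus torsion [2] → Ȟ^1 ≅ Z/2
degree 2: 10−0−9 = 1 → Ȟ^2 ≅ Z

Ȟ^0 ≅ 0, Ȟ^1 ≅ Z/2, Ȟ^2 ≅ Z


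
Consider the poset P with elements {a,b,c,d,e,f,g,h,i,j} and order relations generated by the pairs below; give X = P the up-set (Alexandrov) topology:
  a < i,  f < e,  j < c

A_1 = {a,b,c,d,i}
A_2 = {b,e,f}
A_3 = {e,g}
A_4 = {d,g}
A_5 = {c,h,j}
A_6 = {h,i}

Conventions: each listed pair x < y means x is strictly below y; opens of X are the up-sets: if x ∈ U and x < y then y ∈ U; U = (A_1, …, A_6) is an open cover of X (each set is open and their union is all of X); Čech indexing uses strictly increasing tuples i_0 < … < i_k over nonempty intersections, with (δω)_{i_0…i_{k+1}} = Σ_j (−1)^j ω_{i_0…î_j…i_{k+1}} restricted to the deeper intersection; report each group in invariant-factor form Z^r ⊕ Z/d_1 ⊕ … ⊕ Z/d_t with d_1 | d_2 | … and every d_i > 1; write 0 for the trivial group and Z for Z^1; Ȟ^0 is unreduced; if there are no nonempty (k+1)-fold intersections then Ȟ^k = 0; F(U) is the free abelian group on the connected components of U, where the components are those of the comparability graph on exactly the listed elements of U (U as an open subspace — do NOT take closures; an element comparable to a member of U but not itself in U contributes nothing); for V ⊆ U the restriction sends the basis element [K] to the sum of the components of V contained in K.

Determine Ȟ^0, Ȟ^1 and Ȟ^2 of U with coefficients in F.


Ȟ^0 ≅ Z^7, Ȟ^1 ≅ 0, Ȟ^2 ≅ 0

intersection data:
  A12={b} A14={d} A15={c} A16={i} A23={e} A34={g} A56={h}
components per intersection:
  A1: {a,i} {b} {c} {d}
  A2: {b} {e,f}
  A3: {e} {g}
  A4: {d} {g}
  A5: {c,j} {h}
  A6: {h} {i}
  A12: {b}
  A14: {d}
  A15: {c}
  A16: {i}
  A23: {e}
  A34: {g}
  A56: {h}
C dims 14,7; δ0: rk 7, SNF 1^7
Ȟ^0 = (14 − 7) − 0 = 7, so Ȟ^0 ≅ Z^7
Ȟ^1 = (7 − 0) − 7 = 0, so Ȟ^1 ≅ 0
Ȟ^2 = (0 − 0) − 0 = 0, so Ȟ^2 ≅ 0


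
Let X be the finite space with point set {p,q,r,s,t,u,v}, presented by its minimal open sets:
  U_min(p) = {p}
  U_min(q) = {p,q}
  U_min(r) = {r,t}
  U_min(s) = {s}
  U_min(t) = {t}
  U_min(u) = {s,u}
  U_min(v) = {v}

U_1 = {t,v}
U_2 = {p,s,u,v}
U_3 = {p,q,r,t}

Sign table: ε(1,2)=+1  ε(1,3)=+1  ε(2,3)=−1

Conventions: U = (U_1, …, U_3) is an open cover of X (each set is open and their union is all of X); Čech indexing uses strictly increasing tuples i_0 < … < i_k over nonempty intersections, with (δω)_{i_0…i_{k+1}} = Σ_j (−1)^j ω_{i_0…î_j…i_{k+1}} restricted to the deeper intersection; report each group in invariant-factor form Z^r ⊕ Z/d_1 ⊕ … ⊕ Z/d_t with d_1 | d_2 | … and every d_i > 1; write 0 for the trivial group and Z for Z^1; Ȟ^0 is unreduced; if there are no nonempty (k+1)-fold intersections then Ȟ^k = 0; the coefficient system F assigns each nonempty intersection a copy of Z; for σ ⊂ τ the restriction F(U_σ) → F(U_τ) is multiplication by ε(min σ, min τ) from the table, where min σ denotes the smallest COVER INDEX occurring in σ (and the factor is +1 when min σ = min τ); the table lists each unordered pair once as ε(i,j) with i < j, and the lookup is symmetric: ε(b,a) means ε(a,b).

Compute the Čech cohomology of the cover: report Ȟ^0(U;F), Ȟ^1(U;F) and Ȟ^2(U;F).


cover nerve:
  U12={v} U13={t} U23={p}
C dims 3,3; δ0: rk 3, SNF 1^2·2
Ȟ^0: (3−3)−0=0 ⇒ 0
Ȟ^1: (3−0)−3=0 plus torsion [2] ⇒ Z/2
Ȟ^2: (0−0)−0=0 ⇒ 0

Ȟ^0 = 0; Ȟ^1 = Z/2; Ȟ^2 = 0


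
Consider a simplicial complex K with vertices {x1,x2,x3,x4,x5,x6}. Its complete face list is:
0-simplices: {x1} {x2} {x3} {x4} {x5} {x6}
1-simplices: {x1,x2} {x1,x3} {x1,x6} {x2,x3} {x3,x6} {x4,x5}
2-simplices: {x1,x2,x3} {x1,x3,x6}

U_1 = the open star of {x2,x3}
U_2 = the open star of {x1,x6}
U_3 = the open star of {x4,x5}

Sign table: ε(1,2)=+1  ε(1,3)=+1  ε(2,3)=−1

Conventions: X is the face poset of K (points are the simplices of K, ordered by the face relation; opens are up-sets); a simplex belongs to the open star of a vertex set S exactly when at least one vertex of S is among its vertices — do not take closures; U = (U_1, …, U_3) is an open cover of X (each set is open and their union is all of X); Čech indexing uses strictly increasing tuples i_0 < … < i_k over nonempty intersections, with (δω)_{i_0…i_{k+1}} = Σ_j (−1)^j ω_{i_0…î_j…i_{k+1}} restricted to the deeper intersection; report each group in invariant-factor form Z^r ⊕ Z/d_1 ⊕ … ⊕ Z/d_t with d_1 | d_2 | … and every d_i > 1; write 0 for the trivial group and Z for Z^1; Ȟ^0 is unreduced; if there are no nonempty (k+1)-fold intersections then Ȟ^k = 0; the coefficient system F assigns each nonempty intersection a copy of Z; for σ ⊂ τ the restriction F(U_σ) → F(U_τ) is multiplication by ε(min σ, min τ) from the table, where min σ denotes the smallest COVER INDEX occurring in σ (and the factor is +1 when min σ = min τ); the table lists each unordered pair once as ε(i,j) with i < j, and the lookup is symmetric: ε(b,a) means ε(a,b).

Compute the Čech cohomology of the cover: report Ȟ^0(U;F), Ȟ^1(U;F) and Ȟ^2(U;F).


cover nerve:
  U1={{x2},{x3},{x1,x2},{x1,x3},{x2,x3},{x3,x6},{x1,x2,x3},{x1,x3,x6}} U2={{x1},{x6},{x1,x2},{x1,x3},{x1,x6},{x3,x6},{x1,x2,x3},{x1,x3,x6}} U3={{x4},{x5},{x4,x5}}
  U12={{x1,x2},{x1,x3},{x3,x6},{x1,x2,x3},{x1,x3,x6}}
C dims 3,1; δ0: rk 1, SNF 1^1
Ȟ^0: (3−1)−0=2 ⇒ Z^2
Ȟ^1: (1−0)−1=0 ⇒ 0
Ȟ^2: (0−0)−0=0 ⇒ 0

Ȟ^0 = Z^2, Ȟ^1 = 0, Ȟ^2 = 0


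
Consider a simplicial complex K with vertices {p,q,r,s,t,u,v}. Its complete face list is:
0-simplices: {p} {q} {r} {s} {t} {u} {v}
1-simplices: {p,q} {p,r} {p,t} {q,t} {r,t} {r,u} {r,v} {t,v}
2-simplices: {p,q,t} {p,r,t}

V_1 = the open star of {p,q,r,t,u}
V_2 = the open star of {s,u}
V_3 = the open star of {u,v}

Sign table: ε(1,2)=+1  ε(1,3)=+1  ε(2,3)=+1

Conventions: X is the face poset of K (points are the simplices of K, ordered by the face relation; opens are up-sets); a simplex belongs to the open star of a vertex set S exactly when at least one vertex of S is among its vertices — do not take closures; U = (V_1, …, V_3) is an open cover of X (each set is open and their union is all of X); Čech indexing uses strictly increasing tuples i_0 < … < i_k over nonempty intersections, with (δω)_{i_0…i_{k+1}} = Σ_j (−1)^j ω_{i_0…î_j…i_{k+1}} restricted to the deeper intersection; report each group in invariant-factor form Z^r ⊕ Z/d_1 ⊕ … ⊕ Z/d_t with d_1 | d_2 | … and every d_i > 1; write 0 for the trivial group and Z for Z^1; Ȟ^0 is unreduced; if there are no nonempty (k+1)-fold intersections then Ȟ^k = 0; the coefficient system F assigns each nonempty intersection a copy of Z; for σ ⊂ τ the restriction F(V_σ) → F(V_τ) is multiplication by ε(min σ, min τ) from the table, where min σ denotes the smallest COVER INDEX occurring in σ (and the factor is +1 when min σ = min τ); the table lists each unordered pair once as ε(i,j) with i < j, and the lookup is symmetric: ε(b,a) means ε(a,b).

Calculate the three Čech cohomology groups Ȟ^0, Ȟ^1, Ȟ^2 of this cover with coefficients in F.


nonempty overlaps:
  V1={{p},{q},{r},{t},{u},{p,q},{p,r},{p,t},{q,t},{r,t},{r,u},{r,v},{t,v},{p,q,t},{p,r,t}} V2={{s},{u},{r,u}} V3={{u},{v},{r,u},{r,v},{t,v}}
  V12={{u},{r,u}} V13={{u},{r,u},{r,v},{t,v}} V23={{u},{r,u}}
  V123={{u},{r,u}}
C dims 3,3,1; δ0: rk 2, SNF 1^2; δ1: rk 1, SNF 1^1
degree 0: 3−2−0 = 1 → Ȟ^0 ≅ Z
degree 1: 3−1−2 = 0 → Ȟ^1 ≅ 0
degree 2: 1−0−1 = 0 → Ȟ^2 ≅ 0

Ȟ^0(U;F) ≅ Z; Ȟ^1(U;F) ≅ 0; Ȟ^2(U;F) ≅ 0


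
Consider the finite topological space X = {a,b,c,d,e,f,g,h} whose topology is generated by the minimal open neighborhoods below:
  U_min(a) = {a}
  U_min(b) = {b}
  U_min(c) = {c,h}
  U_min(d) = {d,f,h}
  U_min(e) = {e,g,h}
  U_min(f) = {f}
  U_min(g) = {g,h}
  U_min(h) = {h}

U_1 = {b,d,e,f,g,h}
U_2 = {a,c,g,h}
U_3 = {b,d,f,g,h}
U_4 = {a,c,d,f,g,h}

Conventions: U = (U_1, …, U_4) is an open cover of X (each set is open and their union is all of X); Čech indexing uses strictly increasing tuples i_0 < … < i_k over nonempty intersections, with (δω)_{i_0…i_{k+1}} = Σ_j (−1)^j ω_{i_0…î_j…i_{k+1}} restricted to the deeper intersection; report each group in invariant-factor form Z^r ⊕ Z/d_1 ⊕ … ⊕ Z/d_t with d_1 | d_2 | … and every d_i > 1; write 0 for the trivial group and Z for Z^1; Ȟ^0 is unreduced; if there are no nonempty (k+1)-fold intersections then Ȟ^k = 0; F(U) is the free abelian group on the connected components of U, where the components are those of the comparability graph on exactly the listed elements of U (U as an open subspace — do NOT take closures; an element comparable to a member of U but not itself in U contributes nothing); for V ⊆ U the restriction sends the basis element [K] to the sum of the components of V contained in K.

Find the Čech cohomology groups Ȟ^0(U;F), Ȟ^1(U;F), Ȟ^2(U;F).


cover nerve:
  U12={g,h} U13={b,d,f,g,h} U14={d,f,g,h} U23={g,h} U24={a,c,g,h} U34={d,f,g,h}
  U123={g,h} U124={g,h} U134={d,f,g,h} U234={g,h}
  U1234={g,h}
components per intersection:
  U1: {b} {d,e,f,g,h}
  U2: {a} {c,g,h}
  U3: {b} {d,f,g,h}
  U4: {a} {c,d,f,g,h}
  U12: {g,h}
  U13: {b} {d,f,g,h}
  U14: {d,f,g,h}
  U23: {g,h}
  U24: {a} {c,g,h}
  U34: {d,f,g,h}
  U123: {g,h}
  U124: {g,h}
  U134: {d,f,g,h}
  U234: {g,h}
  U1234: {g,h}
C dims 8,8,4,1; δ0: rk 5, SNF 1^5; δ1: rk 3, SNF 1^3; δ2: rk 1, SNF 1^1
Ȟ^0: (8−5)−0=3 ⇒ Z^3
Ȟ^1: (8−3)−5=0 ⇒ 0
Ȟ^2: (4−1)−3=0 ⇒ 0

Ȟ^0 ≅ Z^3, Ȟ^1 ≅ 0, Ȟ^2 ≅ 0
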